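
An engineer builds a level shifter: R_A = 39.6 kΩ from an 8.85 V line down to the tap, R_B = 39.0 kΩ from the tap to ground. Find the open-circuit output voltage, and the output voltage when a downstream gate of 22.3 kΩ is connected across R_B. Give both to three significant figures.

Unloaded: 4.39 V; loaded: 2.33 V

Open-circuit: V = 8.85 × 39.0/(39.6 + 39.0) = 4.39 V.
With the load, R_B becomes R_B‖R_L = 14.19 kΩ, so V = 8.85 × 14.19/53.79 = 2.33 V.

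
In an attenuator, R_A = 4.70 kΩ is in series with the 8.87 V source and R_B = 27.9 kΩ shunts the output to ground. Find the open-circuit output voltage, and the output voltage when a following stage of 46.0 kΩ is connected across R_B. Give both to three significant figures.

Unloaded: 7.59 V; loaded: 6.98 V

Open-circuit: V = 8.87 × 27.9/(4.70 + 27.9) = 7.59 V.
With the load, R_B becomes R_B‖R_L = 17.37 kΩ, so V = 8.87 × 17.37/22.07 = 6.98 V.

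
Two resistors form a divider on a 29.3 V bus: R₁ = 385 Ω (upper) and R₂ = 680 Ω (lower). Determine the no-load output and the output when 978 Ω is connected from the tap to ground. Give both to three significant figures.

Open-circuit: V = 29.3 × 680/(385 + 680) = 18.7 V.
With the load, R₂ becomes R₂‖R_L = 401.1 Ω, so V = 29.3 × 401.1/786.1 = 15.0 V.

Unloaded: 18.7 V; loaded: 15.0 V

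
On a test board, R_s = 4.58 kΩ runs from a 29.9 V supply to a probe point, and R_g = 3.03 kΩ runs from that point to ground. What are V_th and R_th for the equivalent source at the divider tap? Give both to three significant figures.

V_th is the open-circuit tap voltage: 29.9 × 3.03/(4.58 + 3.03) = 11.9 V.
With the supply zeroed, R_s and R_g appear in parallel from the tap: R_th = R_s‖R_g = (4.58 × 3.03)/7.610 = 1.82 kΩ.

V_th = 11.9 V, R_th = 1.82 kΩ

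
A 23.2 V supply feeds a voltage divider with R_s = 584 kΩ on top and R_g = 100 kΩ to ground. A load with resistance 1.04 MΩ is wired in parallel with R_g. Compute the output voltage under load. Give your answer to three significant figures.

The load sits in parallel with R_g: R_g‖R_L = (100 × 1040) / (100 + 1040) = 91.23 kΩ.
V_out = 23.2 × 91.23 / (584 + 91.23) = 23.2 × 91.23/675.2 = 3.13 V.

V_out ≈ 3.13 V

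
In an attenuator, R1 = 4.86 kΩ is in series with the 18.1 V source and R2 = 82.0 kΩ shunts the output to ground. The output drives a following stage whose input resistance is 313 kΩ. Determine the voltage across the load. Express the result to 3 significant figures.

V_out ≈ 16.8 V

The load sits in parallel with R2: R2‖R_L = (82.0 × 313) / (82.0 + 313) = 64.98 kΩ.
V_out = 18.1 × 64.98 / (4.86 + 64.98) = 18.1 × 64.98/69.84 = 16.8 V.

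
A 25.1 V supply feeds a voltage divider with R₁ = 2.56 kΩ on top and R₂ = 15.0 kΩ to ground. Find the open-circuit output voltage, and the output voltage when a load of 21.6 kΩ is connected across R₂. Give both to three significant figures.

Open-circuit: V = 25.1 × 15.0/(2.56 + 15.0) = 21.4 V.
With the load, R₂ becomes R₂‖R_L = 8.852 kΩ, so V = 25.1 × 8.852/11.41 = 19.5 V.

Unloaded: 21.4 V; loaded: 19.5 V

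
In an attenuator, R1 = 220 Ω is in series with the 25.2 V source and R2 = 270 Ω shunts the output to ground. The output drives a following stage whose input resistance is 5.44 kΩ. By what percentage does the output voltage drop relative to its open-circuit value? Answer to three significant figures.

The divider's output (Thévenin) resistance is R1‖R2 = 121.2 Ω.
Fractional drop under load = R_th/(R_th + R_L) = 121.2 / (121.2 + 5440) = 0.02180.
So the output falls by 2.18 %.

2.18 %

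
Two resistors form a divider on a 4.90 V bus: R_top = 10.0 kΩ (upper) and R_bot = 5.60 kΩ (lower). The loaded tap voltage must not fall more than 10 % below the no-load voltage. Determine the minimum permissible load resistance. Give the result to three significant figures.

R_L(min) ≈ 32.3 kΩ

Output resistance R_th = R_top‖R_bot = (10.0 × 5.60)/15.60 = 3.590 kΩ.
The fractional drop is R_th/(R_th + R_L); requiring this ≤ 0.100 gives R_L ≥ R_th(1/0.100 − 1) = 3.590 × 9.000 = 32.3 kΩ.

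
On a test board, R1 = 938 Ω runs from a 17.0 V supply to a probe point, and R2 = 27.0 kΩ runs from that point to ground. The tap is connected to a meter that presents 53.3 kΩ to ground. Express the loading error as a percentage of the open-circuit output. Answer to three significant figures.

1.67 %

The divider's output (Thévenin) resistance is R1‖R2 = 906.5 Ω.
Fractional drop under load = R_th/(R_th + R_L) = 906.5 / (906.5 + 53300) = 0.01672.
So the output falls by 1.67 %.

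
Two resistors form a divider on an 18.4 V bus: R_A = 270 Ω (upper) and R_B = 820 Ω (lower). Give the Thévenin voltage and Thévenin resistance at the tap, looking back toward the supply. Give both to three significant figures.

V_th = 13.8 V, R_th = 203 Ω

V_th is the open-circuit tap voltage: 18.4 × 820/(270 + 820) = 13.8 V.
With the supply zeroed, R_A and R_B appear in parallel from the tap: R_th = R_A‖R_B = (270 × 820)/1090 = 203 Ω.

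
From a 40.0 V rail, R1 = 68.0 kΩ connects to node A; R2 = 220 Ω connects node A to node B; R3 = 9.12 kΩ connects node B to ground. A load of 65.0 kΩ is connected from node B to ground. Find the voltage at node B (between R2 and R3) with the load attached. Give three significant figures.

V ≈ 4.20 V

At node B, R3 is in parallel with the load: R3‖R_L = 7998 Ω.
Below node A the resistance is R2 + (R3‖R_L) = 8218 Ω, so V_A = 40.0 × 8218/76220 = 4.313 V.
Then V_B = V_A × (R3‖R_L)/(R2 + R3‖R_L) = 4.313 × 7998/8218 = 4.20 V.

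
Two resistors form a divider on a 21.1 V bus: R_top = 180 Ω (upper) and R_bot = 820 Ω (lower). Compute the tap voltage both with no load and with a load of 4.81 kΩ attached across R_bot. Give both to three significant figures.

Unloaded: 17.3 V; loaded: 16.8 V

Open-circuit: V = 21.1 × 820/(180 + 820) = 17.3 V.
With the load, R_bot becomes R_bot‖R_L = 700.6 Ω, so V = 21.1 × 700.6/880.6 = 16.8 V.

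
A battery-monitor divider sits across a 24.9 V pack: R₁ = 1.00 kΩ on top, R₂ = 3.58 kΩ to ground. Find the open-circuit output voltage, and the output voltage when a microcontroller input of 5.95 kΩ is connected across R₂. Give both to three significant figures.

Unloaded: 19.5 V; loaded: 17.2 V

Open-circuit: V = 24.9 × 3.58/(1.00 + 3.58) = 19.5 V.
With the load, R₂ becomes R₂‖R_L = 2.235 kΩ, so V = 24.9 × 2.235/3.235 = 17.2 V.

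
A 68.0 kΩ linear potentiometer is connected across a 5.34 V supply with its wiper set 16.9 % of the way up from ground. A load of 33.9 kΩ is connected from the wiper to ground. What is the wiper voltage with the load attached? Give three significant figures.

V ≈ 0.704 V

The wiper splits the pot into (1−α)R = 56.51 kΩ above and αR = 11.49 kΩ below.
Lower section ‖ load = 8.583 kΩ.
V_wiper = 5.34 × 8.583/(56.51 + 8.583) = 0.704 V.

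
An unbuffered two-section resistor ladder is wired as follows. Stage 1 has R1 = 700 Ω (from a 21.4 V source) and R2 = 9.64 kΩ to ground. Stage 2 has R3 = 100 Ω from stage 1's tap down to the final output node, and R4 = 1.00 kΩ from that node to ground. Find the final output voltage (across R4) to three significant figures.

V_out ≈ 11.4 V

Stage 2 presents R3+R4 = 1100 Ω as a load on stage 1's tap.
Stage 1's lower leg becomes R2‖(R3+R4) = 987.3 Ω, so V_mid = 21.4 × 987.3/1687 = 12.52 V.
Stage 2 is itself unloaded: V_out = V_mid × R4/(R3+R4) = 12.52 × 1000/1100 = 11.4 V.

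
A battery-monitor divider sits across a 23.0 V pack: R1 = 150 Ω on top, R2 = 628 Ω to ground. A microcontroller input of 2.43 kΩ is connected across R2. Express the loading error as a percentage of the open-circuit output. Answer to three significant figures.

The divider's output (Thévenin) resistance is R1‖R2 = 121.1 Ω.
Fractional drop under load = R_th/(R_th + R_L) = 121.1 / (121.1 + 2430) = 0.04746.
So the output falls by 4.75 %.

4.75 %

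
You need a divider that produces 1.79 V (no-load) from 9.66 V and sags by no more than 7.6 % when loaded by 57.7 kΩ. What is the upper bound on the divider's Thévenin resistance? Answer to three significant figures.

Loading drop = R_th/(R_th + R_L) ≤ 0.0760, so R_th ≤ R_L · ε/(1−ε) = 57.7 kΩ × 0.0760/0.9240 = 4.75 kΩ.
(Any R1, R2 with R2/(R1+R2) = 0.185 and R1‖R2 ≤ 4.75 kΩ will meet the spec.)

R_th ≤ 4.75 kΩ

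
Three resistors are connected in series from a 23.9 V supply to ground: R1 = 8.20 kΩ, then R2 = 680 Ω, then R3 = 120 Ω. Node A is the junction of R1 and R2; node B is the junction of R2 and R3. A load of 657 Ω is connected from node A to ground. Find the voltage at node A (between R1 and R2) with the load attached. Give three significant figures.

V ≈ 1.01 V

Below node A the series string R2+R3 = 800.0 Ω sits in parallel with the 657 Ω load: 360.7 Ω.
V_A = 23.9 × 360.7/(8200 + 360.7) = 1.01 V.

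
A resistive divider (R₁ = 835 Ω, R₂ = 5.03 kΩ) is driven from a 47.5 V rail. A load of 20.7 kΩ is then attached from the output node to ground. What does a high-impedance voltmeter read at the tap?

V_out ≈ 39.4 V

The load sits in parallel with R₂: R₂‖R_L = (5030 × 20700) / (5030 + 20700) = 4047 Ω.
V_out = 47.5 × 4047 / (835 + 4047) = 47.5 × 4047/4882 = 39.4 V.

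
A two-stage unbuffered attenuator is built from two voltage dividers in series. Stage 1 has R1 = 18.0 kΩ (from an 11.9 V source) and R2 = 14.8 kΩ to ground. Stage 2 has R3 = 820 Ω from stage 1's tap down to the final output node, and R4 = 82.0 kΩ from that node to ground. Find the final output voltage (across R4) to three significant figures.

Stage 2 presents R3+R4 = 82820 Ω as a load on stage 1's tap.
Stage 1's lower leg becomes R2‖(R3+R4) = 12560 Ω, so V_mid = 11.9 × 12560/30560 = 4.890 V.
Stage 2 is itself unloaded: V_out = V_mid × R4/(R3+R4) = 4.890 × 82000/82820 = 4.84 V.

V_out ≈ 4.84 V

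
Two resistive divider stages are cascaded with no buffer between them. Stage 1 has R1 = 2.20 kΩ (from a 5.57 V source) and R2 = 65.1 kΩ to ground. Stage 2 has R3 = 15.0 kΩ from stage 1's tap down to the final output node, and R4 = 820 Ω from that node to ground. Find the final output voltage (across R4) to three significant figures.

V_out ≈ 0.246 V

Stage 2 presents R3+R4 = 15820 Ω as a load on stage 1's tap.
Stage 1's lower leg becomes R2‖(R3+R4) = 12730 Ω, so V_mid = 5.57 × 12730/14930 = 4.749 V.
Stage 2 is itself unloaded: V_out = V_mid × R4/(R3+R4) = 4.749 × 820/15820 = 0.246 V.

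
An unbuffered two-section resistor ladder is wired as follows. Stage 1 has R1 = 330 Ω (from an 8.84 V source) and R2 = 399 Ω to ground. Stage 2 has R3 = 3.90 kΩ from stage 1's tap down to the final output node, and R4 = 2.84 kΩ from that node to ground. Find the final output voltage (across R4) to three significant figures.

Stage 2 presents R3+R4 = 6740 Ω as a load on stage 1's tap.
Stage 1's lower leg becomes R2‖(R3+R4) = 376.7 Ω, so V_mid = 8.84 × 376.7/706.7 = 4.712 V.
Stage 2 is itself unloaded: V_out = V_mid × R4/(R3+R4) = 4.712 × 2840/6740 = 1.99 V.

V_out ≈ 1.99 V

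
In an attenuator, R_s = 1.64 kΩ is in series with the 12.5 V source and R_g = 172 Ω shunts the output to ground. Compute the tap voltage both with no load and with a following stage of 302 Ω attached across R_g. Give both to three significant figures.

Unloaded: 1.19 V; loaded: 0.783 V

Open-circuit: V = 12.5 × 172/(1640 + 172) = 1.19 V.
With the load, R_g becomes R_g‖R_L = 109.6 Ω, so V = 12.5 × 109.6/1750 = 0.783 V.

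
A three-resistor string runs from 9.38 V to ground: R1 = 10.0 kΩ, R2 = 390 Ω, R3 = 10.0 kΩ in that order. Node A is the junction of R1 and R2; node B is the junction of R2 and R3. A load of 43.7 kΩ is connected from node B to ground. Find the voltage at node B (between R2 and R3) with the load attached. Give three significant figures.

At node B, R3 is in parallel with the load: R3‖R_L = 8138 Ω.
Below node A the resistance is R2 + (R3‖R_L) = 8528 Ω, so V_A = 9.38 × 8528/18530 = 4.317 V.
Then V_B = V_A × (R3‖R_L)/(R2 + R3‖R_L) = 4.317 × 8138/8528 = 4.12 V.

V ≈ 4.12 V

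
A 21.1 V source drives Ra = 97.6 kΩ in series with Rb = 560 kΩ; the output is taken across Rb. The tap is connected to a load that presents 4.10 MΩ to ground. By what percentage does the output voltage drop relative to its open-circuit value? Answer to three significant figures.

1.99 %

The divider's output (Thévenin) resistance is Ra‖Rb = 83.11 kΩ.
Fractional drop under load = R_th/(R_th + R_L) = 83.11 / (83.11 + 4100) = 0.01987.
So the output falls by 1.99 %.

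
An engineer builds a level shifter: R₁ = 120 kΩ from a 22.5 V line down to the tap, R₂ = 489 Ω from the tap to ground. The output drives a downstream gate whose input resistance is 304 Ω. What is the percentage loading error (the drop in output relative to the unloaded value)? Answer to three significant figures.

The divider's output (Thévenin) resistance is R₁‖R₂ = 487.0 Ω.
Fractional drop under load = R_th/(R_th + R_L) = 487.0 / (487.0 + 304) = 0.6157.
So the output falls by 61.6 %.

61.6 %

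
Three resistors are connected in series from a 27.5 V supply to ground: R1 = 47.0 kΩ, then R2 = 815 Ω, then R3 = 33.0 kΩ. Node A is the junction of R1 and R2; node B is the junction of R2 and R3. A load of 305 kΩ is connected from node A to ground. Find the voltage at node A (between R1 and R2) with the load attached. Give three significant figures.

V ≈ 10.8 V

Below node A the series string R2+R3 = 33820 Ω sits in parallel with the 305000 Ω load: 30440 Ω.
V_A = 27.5 × 30440/(47000 + 30440) = 10.8 V.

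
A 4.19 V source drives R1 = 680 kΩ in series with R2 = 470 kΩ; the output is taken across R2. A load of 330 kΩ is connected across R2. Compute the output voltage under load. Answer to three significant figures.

The load sits in parallel with R2: R2‖R_L = (470 × 330) / (470 + 330) = 193.9 kΩ.
V_out = 4.19 × 193.9 / (680 + 193.9) = 4.19 × 193.9/873.9 = 0.930 V.

V_out ≈ 0.930 V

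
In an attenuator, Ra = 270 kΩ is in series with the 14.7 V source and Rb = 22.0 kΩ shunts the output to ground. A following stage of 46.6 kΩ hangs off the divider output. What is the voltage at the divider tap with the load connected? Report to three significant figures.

V_out ≈ 0.771 V

The load sits in parallel with Rb: Rb‖R_L = (22.0 × 46.6) / (22.0 + 46.6) = 14.94 kΩ.
V_out = 14.7 × 14.94 / (270 + 14.94) = 14.7 × 14.94/284.9 = 0.771 V.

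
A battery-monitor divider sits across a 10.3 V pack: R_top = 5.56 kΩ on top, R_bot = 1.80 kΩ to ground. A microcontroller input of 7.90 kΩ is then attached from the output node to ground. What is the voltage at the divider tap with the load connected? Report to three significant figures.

The load sits in parallel with R_bot: R_bot‖R_L = (1.80 × 7.90) / (1.80 + 7.90) = 1.466 kΩ.
V_out = 10.3 × 1.466 / (5.56 + 1.466) = 10.3 × 1.466/7.026 = 2.15 V.

V_out ≈ 2.15 V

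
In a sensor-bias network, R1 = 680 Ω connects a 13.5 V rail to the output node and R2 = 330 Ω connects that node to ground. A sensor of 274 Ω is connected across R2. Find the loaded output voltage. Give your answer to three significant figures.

The load sits in parallel with R2: R2‖R_L = (330 × 274) / (330 + 274) = 149.7 Ω.
V_out = 13.5 × 149.7 / (680 + 149.7) = 13.5 × 149.7/829.7 = 2.44 V.
(Unloaded it would have been 4.41 V.)

V_out ≈ 2.44 V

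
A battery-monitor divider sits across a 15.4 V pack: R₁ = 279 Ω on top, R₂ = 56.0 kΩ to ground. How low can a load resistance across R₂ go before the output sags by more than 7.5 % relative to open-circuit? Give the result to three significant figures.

Output resistance R_th = R₁‖R₂ = (279 × 56000)/56280 = 277.6 Ω.
The fractional drop is R_th/(R_th + R_L); requiring this ≤ 0.0750 gives R_L ≥ R_th(1/0.0750 − 1) = 277.6 × 12.33 = 3.42 kΩ.

R_L(min) ≈ 3.42 kΩ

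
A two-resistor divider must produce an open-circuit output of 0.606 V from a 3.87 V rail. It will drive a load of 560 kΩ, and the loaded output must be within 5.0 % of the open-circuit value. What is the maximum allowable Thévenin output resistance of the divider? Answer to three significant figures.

R_th ≤ 29.5 kΩ

Loading drop = R_th/(R_th + R_L) ≤ 0.0500, so R_th ≤ R_L · ε/(1−ε) = 560 kΩ × 0.0500/0.9500 = 29.5 kΩ.
(Any R1, R2 with R2/(R1+R2) = 0.157 and R1‖R2 ≤ 29.5 kΩ will meet the spec.)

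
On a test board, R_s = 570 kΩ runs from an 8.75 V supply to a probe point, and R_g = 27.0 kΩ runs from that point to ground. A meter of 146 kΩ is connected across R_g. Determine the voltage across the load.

V_out ≈ 0.336 V

The load sits in parallel with R_g: R_g‖R_L = (27.0 × 146) / (27.0 + 146) = 22.79 kΩ.
V_out = 8.75 × 22.79 / (570 + 22.79) = 8.75 × 22.79/592.8 = 0.336 V.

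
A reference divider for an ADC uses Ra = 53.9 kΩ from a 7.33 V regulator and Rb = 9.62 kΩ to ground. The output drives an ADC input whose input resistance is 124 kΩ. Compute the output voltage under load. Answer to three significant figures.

V_out ≈ 1.04 V

The load sits in parallel with Rb: Rb‖R_L = (9.62 × 124) / (9.62 + 124) = 8.927 kΩ.
V_out = 7.33 × 8.927 / (53.9 + 8.927) = 7.33 × 8.927/62.83 = 1.04 V.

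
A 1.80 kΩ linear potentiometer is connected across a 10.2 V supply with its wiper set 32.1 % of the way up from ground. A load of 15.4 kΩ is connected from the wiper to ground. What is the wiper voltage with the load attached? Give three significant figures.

V ≈ 3.19 V

The wiper splits the pot into (1−α)R = 1222 Ω above and αR = 577.8 Ω below.
Lower section ‖ load = 556.9 Ω.
V_wiper = 10.2 × 556.9/(1222 + 556.9) = 3.19 V.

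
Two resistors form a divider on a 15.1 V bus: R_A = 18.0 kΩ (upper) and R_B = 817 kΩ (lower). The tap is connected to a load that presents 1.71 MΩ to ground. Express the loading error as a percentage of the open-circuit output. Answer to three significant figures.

The divider's output (Thévenin) resistance is R_A‖R_B = 17.61 kΩ.
Fractional drop under load = R_th/(R_th + R_L) = 17.61 / (17.61 + 1710) = 0.01019.
So the output falls by 1.02 %.

1.02 %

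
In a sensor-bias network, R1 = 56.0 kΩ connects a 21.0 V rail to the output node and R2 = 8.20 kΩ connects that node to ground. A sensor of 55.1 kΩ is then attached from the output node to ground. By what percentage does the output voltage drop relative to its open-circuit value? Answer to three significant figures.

Unloaded V = 21.0 × 8.20/64.20 = 2.6822 V.
Loaded: R2‖R_L = 7.138 kΩ, giving V = 21.0 × 7.138/63.14 = 2.3741 V.
Drop = (2.6822 − 2.3741) / 2.6822 = 11.5 %.

11.5 %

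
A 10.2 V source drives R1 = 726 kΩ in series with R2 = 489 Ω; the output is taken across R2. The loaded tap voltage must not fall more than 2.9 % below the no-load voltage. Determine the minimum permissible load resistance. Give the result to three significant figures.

Output resistance R_th = R1‖R2 = (726000 × 489)/726500 = 488.7 Ω.
The fractional drop is R_th/(R_th + R_L); requiring this ≤ 0.0290 gives R_L ≥ R_th(1/0.0290 − 1) = 488.7 × 33.48 = 16.4 kΩ.

R_L(min) ≈ 16.4 kΩ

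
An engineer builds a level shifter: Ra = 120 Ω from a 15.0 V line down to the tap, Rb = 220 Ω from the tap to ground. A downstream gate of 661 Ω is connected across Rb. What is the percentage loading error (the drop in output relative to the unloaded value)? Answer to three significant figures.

Unloaded V = 15.0 × 220/340.0 = 9.7059 V.
Loaded: Rb‖R_L = 165.1 Ω, giving V = 15.0 × 165.1/285.1 = 8.6856 V.
Drop = (9.7059 − 8.6856) / 9.7059 = 10.5 %.

10.5 %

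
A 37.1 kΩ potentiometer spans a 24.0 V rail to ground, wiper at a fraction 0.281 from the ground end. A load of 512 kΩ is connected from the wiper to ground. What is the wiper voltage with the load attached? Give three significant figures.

V ≈ 6.65 V

The wiper splits the pot into (1−α)R = 26.67 kΩ above and αR = 10.43 kΩ below.
Lower section ‖ load = 10.22 kΩ.
V_wiper = 24.0 × 10.22/(26.67 + 10.22) = 6.65 V.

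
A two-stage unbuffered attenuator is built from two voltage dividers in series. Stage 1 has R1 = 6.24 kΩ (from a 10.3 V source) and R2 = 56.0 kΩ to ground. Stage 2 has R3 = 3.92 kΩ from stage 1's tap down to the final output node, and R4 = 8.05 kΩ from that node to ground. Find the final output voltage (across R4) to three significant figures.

Stage 2 presents R3+R4 = 11.97 kΩ as a load on stage 1's tap.
Stage 1's lower leg becomes R2‖(R3+R4) = 9.862 kΩ, so V_mid = 10.3 × 9.862/16.10 = 6.308 V.
Stage 2 is itself unloaded: V_out = V_mid × R4/(R3+R4) = 6.308 × 8.05/11.97 = 4.24 V.

V_out ≈ 4.24 V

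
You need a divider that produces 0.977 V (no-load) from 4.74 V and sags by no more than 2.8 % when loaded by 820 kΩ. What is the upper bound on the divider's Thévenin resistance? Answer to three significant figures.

R_th ≤ 23.6 kΩ

Loading drop = R_th/(R_th + R_L) ≤ 0.0280, so R_th ≤ R_L · ε/(1−ε) = 820 kΩ × 0.0280/0.9720 = 23.6 kΩ.
(Any R1, R2 with R2/(R1+R2) = 0.206 and R1‖R2 ≤ 23.6 kΩ will meet the spec.)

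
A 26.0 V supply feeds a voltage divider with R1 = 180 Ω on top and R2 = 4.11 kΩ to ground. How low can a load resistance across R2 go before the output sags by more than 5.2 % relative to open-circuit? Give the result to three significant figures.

Output resistance R_th = R1‖R2 = (180 × 4110)/4290 = 172.4 Ω.
The fractional drop is R_th/(R_th + R_L); requiring this ≤ 0.0520 gives R_L ≥ R_th(1/0.0520 − 1) = 172.4 × 18.23 = 3.14 kΩ.

R_L(min) ≈ 3.14 kΩ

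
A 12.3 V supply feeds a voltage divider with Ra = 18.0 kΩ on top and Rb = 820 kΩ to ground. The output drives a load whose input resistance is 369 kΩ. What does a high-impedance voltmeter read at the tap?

The load sits in parallel with Rb: Rb‖R_L = (820 × 369) / (820 + 369) = 254.5 kΩ.
V_out = 12.3 × 254.5 / (18.0 + 254.5) = 12.3 × 254.5/272.5 = 11.5 V.
(Unloaded it would have been 12.0 V.)

V_out ≈ 11.5 V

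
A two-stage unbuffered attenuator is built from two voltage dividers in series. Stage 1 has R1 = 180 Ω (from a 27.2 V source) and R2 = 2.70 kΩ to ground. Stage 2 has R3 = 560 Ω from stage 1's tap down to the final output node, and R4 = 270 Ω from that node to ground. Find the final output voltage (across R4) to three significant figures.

V_out ≈ 6.89 V

Stage 2 presents R3+R4 = 830.0 Ω as a load on stage 1's tap.
Stage 1's lower leg becomes R2‖(R3+R4) = 634.8 Ω, so V_mid = 27.2 × 634.8/814.8 = 21.19 V.
Stage 2 is itself unloaded: V_out = V_mid × R4/(R3+R4) = 21.19 × 270/830.0 = 6.89 V.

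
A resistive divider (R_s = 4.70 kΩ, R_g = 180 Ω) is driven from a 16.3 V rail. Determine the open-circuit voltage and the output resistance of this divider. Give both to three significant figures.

V_th = 0.601 V, R_th = 173 Ω

V_th is the open-circuit tap voltage: 16.3 × 180/(4700 + 180) = 0.601 V.
With the supply zeroed, R_s and R_g appear in parallel from the tap: R_th = R_s‖R_g = (4700 × 180)/4880 = 173 Ω.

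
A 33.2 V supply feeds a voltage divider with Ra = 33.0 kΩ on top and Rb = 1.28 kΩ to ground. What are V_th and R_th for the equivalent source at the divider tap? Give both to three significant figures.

V_th is the open-circuit tap voltage: 33.2 × 1.28/(33.0 + 1.28) = 1.24 V.
With the supply zeroed, Ra and Rb appear in parallel from the tap: R_th = Ra‖Rb = (33.0 × 1.28)/34.28 = 1.23 kΩ.

V_th = 1.24 V, R_th = 1.23 kΩ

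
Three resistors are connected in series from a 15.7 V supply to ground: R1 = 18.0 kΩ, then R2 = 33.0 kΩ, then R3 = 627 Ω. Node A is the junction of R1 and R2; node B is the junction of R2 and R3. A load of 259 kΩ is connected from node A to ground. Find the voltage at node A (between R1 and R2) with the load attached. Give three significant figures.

Below node A the series string R2+R3 = 33630 Ω sits in parallel with the 259000 Ω load: 29760 Ω.
V_A = 15.7 × 29760/(18000 + 29760) = 9.78 V.

V ≈ 9.78 V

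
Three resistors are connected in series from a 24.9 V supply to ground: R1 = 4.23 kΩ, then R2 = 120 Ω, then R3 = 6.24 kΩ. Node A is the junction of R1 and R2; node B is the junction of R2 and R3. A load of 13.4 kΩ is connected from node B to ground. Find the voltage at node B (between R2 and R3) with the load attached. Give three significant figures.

At node B, R3 is in parallel with the load: R3‖R_L = 4257 Ω.
Below node A the resistance is R2 + (R3‖R_L) = 4377 Ω, so V_A = 24.9 × 4377/8607 = 12.66 V.
Then V_B = V_A × (R3‖R_L)/(R2 + R3‖R_L) = 12.66 × 4257/4377 = 12.3 V.

V ≈ 12.3 V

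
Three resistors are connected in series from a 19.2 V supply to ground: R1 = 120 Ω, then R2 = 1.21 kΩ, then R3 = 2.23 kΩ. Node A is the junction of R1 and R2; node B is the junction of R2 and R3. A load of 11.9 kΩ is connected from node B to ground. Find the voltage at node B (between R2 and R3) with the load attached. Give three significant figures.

V ≈ 11.2 V

At node B, R3 is in parallel with the load: R3‖R_L = 1878 Ω.
Below node A the resistance is R2 + (R3‖R_L) = 3088 Ω, so V_A = 19.2 × 3088/3208 = 18.48 V.
Then V_B = V_A × (R3‖R_L)/(R2 + R3‖R_L) = 18.48 × 1878/3088 = 11.2 V.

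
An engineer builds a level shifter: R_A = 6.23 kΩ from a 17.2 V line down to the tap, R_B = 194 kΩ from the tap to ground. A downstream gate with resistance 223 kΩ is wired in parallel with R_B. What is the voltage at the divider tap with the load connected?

V_out ≈ 16.2 V

The load sits in parallel with R_B: R_B‖R_L = (194 × 223) / (194 + 223) = 103.7 kΩ.
V_out = 17.2 × 103.7 / (6.23 + 103.7) = 17.2 × 103.7/110.0 = 16.2 V.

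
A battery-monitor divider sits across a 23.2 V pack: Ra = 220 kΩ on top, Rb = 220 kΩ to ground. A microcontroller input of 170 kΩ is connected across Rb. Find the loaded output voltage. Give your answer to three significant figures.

The load sits in parallel with Rb: Rb‖R_L = (220 × 170) / (220 + 170) = 95.90 kΩ.
V_out = 23.2 × 95.90 / (220 + 95.90) = 23.2 × 95.90/315.9 = 7.04 V.

V_out ≈ 7.04 V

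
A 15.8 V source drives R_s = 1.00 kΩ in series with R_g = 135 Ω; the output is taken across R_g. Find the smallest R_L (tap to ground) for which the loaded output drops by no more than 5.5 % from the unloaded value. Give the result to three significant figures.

R_L(min) ≈ 2.04 kΩ

Output resistance R_th = R_s‖R_g = (1000 × 135)/1135 = 118.9 Ω.
The fractional drop is R_th/(R_th + R_L); requiring this ≤ 0.0550 gives R_L ≥ R_th(1/0.0550 − 1) = 118.9 × 17.18 = 2.04 kΩ.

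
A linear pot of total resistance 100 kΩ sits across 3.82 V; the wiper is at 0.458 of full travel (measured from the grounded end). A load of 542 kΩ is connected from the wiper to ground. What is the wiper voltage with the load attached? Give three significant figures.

The wiper splits the pot into (1−α)R = 54.20 kΩ above and αR = 45.80 kΩ below.
Lower section ‖ load = 42.23 kΩ.
V_wiper = 3.82 × 42.23/(54.20 + 42.23) = 1.67 V.

V ≈ 1.67 V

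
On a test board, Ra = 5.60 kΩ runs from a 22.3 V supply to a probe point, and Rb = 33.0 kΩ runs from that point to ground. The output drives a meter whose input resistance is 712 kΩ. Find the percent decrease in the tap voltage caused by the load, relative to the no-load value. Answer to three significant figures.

0.668 %

The divider's output (Thévenin) resistance is Ra‖Rb = 4.788 kΩ.
Fractional drop under load = R_th/(R_th + R_L) = 4.788 / (4.788 + 712) = 0.006679.
So the output falls by 0.668 %.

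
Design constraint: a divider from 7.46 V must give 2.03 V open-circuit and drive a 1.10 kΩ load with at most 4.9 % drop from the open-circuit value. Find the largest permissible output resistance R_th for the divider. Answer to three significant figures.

Loading drop = R_th/(R_th + R_L) ≤ 0.0490, so R_th ≤ R_L · ε/(1−ε) = 1.10 kΩ × 0.0490/0.9510 = 56.7 Ω.
(Any R1, R2 with R2/(R1+R2) = 0.272 and R1‖R2 ≤ 56.7 Ω will meet the spec.)

R_th ≤ 56.7 Ω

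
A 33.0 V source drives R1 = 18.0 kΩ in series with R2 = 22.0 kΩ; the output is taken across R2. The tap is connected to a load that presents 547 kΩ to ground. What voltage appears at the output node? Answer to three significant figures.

The load sits in parallel with R2: R2‖R_L = (22.0 × 547) / (22.0 + 547) = 21.15 kΩ.
V_out = 33.0 × 21.15 / (18.0 + 21.15) = 33.0 × 21.15/39.15 = 17.8 V.
(Unloaded it would have been 18.1 V.)

V_out ≈ 17.8 V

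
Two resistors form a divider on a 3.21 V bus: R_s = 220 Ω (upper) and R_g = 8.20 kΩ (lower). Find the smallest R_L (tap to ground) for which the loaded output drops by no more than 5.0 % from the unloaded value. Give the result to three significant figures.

R_L(min) ≈ 4.07 kΩ

Output resistance R_th = R_s‖R_g = (220 × 8200)/8420 = 214.3 Ω.
The fractional drop is R_th/(R_th + R_L); requiring this ≤ 0.0500 gives R_L ≥ R_th(1/0.0500 − 1) = 214.3 × 19.00 = 4.07 kΩ.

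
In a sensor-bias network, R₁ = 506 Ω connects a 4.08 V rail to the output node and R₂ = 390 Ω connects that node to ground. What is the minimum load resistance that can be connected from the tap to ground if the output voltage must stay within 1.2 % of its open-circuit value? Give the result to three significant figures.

R_L(min) ≈ 18.1 kΩ

Output resistance R_th = R₁‖R₂ = (506 × 390)/896.0 = 220.2 Ω.
The fractional drop is R_th/(R_th + R_L); requiring this ≤ 0.0120 gives R_L ≥ R_th(1/0.0120 − 1) = 220.2 × 82.33 = 18.1 kΩ.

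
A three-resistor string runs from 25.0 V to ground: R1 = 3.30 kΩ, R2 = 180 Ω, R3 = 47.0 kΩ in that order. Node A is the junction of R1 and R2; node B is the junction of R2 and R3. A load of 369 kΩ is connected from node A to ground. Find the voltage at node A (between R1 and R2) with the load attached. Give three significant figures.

V ≈ 23.2 V

Below node A the series string R2+R3 = 47180 Ω sits in parallel with the 369000 Ω load: 41830 Ω.
V_A = 25.0 × 41830/(3300 + 41830) = 23.2 V.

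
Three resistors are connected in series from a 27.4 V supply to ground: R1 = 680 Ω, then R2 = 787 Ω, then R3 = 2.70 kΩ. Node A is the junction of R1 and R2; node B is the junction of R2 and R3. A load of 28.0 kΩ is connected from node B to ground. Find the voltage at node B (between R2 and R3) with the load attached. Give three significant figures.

V ≈ 17.2 V

At node B, R3 is in parallel with the load: R3‖R_L = 2463 Ω.
Below node A the resistance is R2 + (R3‖R_L) = 3250 Ω, so V_A = 27.4 × 3250/3930 = 22.66 V.
Then V_B = V_A × (R3‖R_L)/(R2 + R3‖R_L) = 22.66 × 2463/3250 = 17.2 V.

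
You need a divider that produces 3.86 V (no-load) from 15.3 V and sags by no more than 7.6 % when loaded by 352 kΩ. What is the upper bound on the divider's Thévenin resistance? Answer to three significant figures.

Loading drop = R_th/(R_th + R_L) ≤ 0.0760, so R_th ≤ R_L · ε/(1−ε) = 352 kΩ × 0.0760/0.9240 = 29.0 kΩ.

R_th ≤ 29.0 kΩ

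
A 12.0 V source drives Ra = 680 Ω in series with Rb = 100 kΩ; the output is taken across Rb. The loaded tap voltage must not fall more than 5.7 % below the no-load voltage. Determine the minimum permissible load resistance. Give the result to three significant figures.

R_L(min) ≈ 11.2 kΩ

Output resistance R_th = Ra‖Rb = (680 × 100000)/100700 = 675.4 Ω.
The fractional drop is R_th/(R_th + R_L); requiring this ≤ 0.0570 gives R_L ≥ R_th(1/0.0570 − 1) = 675.4 × 16.54 = 11.2 kΩ.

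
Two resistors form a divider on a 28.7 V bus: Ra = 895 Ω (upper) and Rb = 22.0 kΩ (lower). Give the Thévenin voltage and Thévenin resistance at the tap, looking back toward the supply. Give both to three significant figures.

V_th is the open-circuit tap voltage: 28.7 × 22000/(895 + 22000) = 27.6 V.
With the supply zeroed, Ra and Rb appear in parallel from the tap: R_th = Ra‖Rb = (895 × 22000)/22900 = 860 Ω.

V_th = 27.6 V, R_th = 860 Ω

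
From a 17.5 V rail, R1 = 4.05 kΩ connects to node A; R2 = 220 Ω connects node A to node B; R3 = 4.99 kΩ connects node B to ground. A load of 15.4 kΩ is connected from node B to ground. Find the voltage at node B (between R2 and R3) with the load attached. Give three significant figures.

At node B, R3 is in parallel with the load: R3‖R_L = 3769 Ω.
Below node A the resistance is R2 + (R3‖R_L) = 3989 Ω, so V_A = 17.5 × 3989/8039 = 8.683 V.
Then V_B = V_A × (R3‖R_L)/(R2 + R3‖R_L) = 8.683 × 3769/3989 = 8.20 V.

V ≈ 8.20 V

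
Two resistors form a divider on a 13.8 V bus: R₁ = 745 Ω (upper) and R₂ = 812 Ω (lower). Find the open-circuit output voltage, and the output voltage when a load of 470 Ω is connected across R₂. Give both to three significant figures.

Open-circuit: V = 13.8 × 812/(745 + 812) = 7.20 V.
With the load, R₂ becomes R₂‖R_L = 297.7 Ω, so V = 13.8 × 297.7/1043 = 3.94 V.

Unloaded: 7.20 V; loaded: 3.94 V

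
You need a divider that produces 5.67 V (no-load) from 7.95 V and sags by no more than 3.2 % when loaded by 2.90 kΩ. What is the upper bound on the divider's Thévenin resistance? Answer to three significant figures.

Loading drop = R_th/(R_th + R_L) ≤ 0.0320, so R_th ≤ R_L · ε/(1−ε) = 2.90 kΩ × 0.0320/0.9680 = 95.9 Ω.

R_th ≤ 95.9 Ω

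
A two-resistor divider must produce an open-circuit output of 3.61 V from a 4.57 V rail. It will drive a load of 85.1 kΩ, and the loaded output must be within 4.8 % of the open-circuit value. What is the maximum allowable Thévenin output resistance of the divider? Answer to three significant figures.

Loading drop = R_th/(R_th + R_L) ≤ 0.0480, so R_th ≤ R_L · ε/(1−ε) = 85.1 kΩ × 0.0480/0.9520 = 4.29 kΩ.

R_th ≤ 4.29 kΩ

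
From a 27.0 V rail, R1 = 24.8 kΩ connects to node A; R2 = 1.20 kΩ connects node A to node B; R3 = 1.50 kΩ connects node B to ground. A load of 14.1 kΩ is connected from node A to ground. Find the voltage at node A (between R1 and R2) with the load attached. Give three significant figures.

Below node A the series string R2+R3 = 2.700 kΩ sits in parallel with the 14.1 kΩ load: 2.266 kΩ.
V_A = 27.0 × 2.266/(24.8 + 2.266) = 2.26 V.

V ≈ 2.26 V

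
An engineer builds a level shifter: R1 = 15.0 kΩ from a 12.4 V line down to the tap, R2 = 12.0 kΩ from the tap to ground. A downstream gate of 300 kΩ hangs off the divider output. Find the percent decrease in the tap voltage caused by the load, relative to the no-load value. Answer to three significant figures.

The divider's output (Thévenin) resistance is R1‖R2 = 6.667 kΩ.
Fractional drop under load = R_th/(R_th + R_L) = 6.667 / (6.667 + 300) = 0.02174.
So the output falls by 2.17 %.

2.17 %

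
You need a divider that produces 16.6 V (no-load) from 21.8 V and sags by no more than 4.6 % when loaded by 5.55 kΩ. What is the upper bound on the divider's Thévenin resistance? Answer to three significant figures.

R_th ≤ 268 Ω

Loading drop = R_th/(R_th + R_L) ≤ 0.0460, so R_th ≤ R_L · ε/(1−ε) = 5.55 kΩ × 0.0460/0.9540 = 268 Ω.
(Any R1, R2 with R2/(R1+R2) = 0.761 and R1‖R2 ≤ 268 Ω will meet the spec.)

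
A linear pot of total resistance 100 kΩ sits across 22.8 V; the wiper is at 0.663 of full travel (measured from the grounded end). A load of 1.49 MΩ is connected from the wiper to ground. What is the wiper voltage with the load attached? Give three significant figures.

V ≈ 14.9 V

The wiper splits the pot into (1−α)R = 33.70 kΩ above and αR = 66.30 kΩ below.
Lower section ‖ load = 63.48 kΩ.
V_wiper = 22.8 × 63.48/(33.70 + 63.48) = 14.9 V.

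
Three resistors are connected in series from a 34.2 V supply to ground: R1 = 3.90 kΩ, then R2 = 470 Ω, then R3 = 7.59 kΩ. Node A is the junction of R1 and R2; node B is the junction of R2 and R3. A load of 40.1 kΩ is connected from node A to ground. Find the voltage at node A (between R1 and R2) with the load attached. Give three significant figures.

V ≈ 21.6 V

Below node A the series string R2+R3 = 8060 Ω sits in parallel with the 40100 Ω load: 6711 Ω.
V_A = 34.2 × 6711/(3900 + 6711) = 21.6 V.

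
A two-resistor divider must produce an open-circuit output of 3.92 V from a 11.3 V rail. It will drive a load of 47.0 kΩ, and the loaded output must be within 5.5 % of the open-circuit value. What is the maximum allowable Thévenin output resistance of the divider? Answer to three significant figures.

R_th ≤ 2.74 kΩ

Loading drop = R_th/(R_th + R_L) ≤ 0.0550, so R_th ≤ R_L · ε/(1−ε) = 47.0 kΩ × 0.0550/0.9450 = 2.74 kΩ.
(Any R1, R2 with R2/(R1+R2) = 0.347 and R1‖R2 ≤ 2.74 kΩ will meet the spec.)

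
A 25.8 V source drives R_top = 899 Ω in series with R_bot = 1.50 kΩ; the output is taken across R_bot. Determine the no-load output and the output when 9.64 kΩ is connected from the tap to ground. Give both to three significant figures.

Open-circuit: V = 25.8 × 1500/(899 + 1500) = 16.1 V.
With the load, R_bot becomes R_bot‖R_L = 1298 Ω, so V = 25.8 × 1298/2197 = 15.2 V.

Unloaded: 16.1 V; loaded: 15.2 V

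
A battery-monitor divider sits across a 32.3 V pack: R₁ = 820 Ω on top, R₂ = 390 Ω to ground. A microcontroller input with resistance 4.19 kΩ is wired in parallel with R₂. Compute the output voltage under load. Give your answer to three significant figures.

V_out ≈ 9.79 V

The load sits in parallel with R₂: R₂‖R_L = (390 × 4190) / (390 + 4190) = 356.8 Ω.
V_out = 32.3 × 356.8 / (820 + 356.8) = 32.3 × 356.8/1177 = 9.79 V.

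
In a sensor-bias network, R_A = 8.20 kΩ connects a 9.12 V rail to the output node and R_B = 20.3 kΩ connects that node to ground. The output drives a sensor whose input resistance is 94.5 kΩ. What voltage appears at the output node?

The load sits in parallel with R_B: R_B‖R_L = (20.3 × 94.5) / (20.3 + 94.5) = 16.71 kΩ.
V_out = 9.12 × 16.71 / (8.20 + 16.71) = 9.12 × 16.71/24.91 = 6.12 V.

V_out ≈ 6.12 V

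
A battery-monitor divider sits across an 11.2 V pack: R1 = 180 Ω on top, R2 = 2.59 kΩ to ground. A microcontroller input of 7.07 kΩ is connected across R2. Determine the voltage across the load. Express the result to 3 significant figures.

V_out ≈ 10.2 V

The load sits in parallel with R2: R2‖R_L = (2590 × 7070) / (2590 + 7070) = 1896 Ω.
V_out = 11.2 × 1896 / (180 + 1896) = 11.2 × 1896/2076 = 10.2 V.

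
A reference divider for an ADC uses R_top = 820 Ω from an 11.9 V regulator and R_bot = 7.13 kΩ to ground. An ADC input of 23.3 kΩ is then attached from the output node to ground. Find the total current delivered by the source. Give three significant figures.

R_bot‖R_L = 5459 Ω, so the source sees R_top + R_bot‖R_L = 6279 Ω.
I = 11.9 V / 6279 Ω = 1.90 mA.

I ≈ 1.90 mA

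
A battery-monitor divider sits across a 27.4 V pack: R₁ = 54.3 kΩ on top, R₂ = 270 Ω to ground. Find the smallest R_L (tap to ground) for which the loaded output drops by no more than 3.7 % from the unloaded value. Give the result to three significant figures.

R_L(min) ≈ 6.99 kΩ

Output resistance R_th = R₁‖R₂ = (54300 × 270)/54570 = 268.7 Ω.
The fractional drop is R_th/(R_th + R_L); requiring this ≤ 0.0370 gives R_L ≥ R_th(1/0.0370 − 1) = 268.7 × 26.03 = 6.99 kΩ.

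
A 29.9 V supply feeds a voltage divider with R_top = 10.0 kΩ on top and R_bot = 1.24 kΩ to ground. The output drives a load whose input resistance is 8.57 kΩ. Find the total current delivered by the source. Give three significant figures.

I ≈ 2.70 mA

R_bot‖R_L = 1.083 kΩ, so the source sees R_top + R_bot‖R_L = 11.08 kΩ.
I = 29.9 V / 11.08 kΩ = 2.70 mA.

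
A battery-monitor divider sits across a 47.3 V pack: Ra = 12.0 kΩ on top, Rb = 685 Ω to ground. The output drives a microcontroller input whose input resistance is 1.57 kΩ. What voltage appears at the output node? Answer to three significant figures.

V_out ≈ 1.81 V

The load sits in parallel with Rb: Rb‖R_L = (685 × 1570) / (685 + 1570) = 476.9 Ω.
V_out = 47.3 × 476.9 / (12000 + 476.9) = 47.3 × 476.9/12480 = 1.81 V.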